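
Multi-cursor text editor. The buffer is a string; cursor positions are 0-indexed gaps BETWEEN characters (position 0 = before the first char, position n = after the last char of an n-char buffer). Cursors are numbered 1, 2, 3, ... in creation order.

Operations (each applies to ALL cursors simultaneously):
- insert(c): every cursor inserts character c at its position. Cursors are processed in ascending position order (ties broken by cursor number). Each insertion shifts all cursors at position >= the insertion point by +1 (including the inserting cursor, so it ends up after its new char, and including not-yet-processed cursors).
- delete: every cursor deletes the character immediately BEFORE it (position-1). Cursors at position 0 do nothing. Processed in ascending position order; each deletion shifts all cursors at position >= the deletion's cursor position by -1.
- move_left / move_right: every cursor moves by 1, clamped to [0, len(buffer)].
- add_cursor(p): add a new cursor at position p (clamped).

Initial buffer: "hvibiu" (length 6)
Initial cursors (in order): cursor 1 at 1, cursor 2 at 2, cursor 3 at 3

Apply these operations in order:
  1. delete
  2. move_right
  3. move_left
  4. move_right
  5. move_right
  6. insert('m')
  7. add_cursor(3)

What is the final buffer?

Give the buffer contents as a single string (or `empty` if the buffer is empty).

After op 1 (delete): buffer="biu" (len 3), cursors c1@0 c2@0 c3@0, authorship ...
After op 2 (move_right): buffer="biu" (len 3), cursors c1@1 c2@1 c3@1, authorship ...
After op 3 (move_left): buffer="biu" (len 3), cursors c1@0 c2@0 c3@0, authorship ...
After op 4 (move_right): buffer="biu" (len 3), cursors c1@1 c2@1 c3@1, authorship ...
After op 5 (move_right): buffer="biu" (len 3), cursors c1@2 c2@2 c3@2, authorship ...
After op 6 (insert('m')): buffer="bimmmu" (len 6), cursors c1@5 c2@5 c3@5, authorship ..123.
After op 7 (add_cursor(3)): buffer="bimmmu" (len 6), cursors c4@3 c1@5 c2@5 c3@5, authorship ..123.

Answer: bimmmu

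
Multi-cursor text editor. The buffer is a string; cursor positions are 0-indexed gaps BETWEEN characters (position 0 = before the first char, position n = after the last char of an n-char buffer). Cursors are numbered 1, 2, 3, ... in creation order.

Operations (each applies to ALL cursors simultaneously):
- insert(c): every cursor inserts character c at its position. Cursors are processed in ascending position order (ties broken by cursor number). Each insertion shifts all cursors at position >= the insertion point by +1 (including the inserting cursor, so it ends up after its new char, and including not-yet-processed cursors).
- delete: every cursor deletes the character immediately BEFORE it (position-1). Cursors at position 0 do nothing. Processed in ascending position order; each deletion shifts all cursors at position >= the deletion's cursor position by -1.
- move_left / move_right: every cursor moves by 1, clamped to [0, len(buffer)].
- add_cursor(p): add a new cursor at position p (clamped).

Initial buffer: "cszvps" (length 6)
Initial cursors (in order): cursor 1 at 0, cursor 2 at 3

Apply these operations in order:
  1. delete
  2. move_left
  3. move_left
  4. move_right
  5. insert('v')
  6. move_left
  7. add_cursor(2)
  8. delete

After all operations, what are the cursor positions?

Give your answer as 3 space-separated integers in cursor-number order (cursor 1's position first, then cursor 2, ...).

After op 1 (delete): buffer="csvps" (len 5), cursors c1@0 c2@2, authorship .....
After op 2 (move_left): buffer="csvps" (len 5), cursors c1@0 c2@1, authorship .....
After op 3 (move_left): buffer="csvps" (len 5), cursors c1@0 c2@0, authorship .....
After op 4 (move_right): buffer="csvps" (len 5), cursors c1@1 c2@1, authorship .....
After op 5 (insert('v')): buffer="cvvsvps" (len 7), cursors c1@3 c2@3, authorship .12....
After op 6 (move_left): buffer="cvvsvps" (len 7), cursors c1@2 c2@2, authorship .12....
After op 7 (add_cursor(2)): buffer="cvvsvps" (len 7), cursors c1@2 c2@2 c3@2, authorship .12....
After op 8 (delete): buffer="vsvps" (len 5), cursors c1@0 c2@0 c3@0, authorship 2....

Answer: 0 0 0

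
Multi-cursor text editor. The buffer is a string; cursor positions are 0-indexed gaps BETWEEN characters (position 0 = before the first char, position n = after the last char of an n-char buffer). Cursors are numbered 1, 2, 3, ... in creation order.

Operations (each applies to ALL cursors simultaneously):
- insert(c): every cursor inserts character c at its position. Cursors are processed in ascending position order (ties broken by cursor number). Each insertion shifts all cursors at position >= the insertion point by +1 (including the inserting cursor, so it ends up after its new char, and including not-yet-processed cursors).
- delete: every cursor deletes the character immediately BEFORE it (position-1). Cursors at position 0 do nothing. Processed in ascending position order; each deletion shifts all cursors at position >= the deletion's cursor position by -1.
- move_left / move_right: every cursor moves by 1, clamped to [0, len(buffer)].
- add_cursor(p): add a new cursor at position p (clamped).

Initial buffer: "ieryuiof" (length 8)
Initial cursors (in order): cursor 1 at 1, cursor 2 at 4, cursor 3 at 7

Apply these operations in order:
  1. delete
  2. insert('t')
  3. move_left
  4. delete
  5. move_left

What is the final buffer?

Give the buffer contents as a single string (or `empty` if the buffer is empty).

Answer: tetutf

Derivation:
After op 1 (delete): buffer="eruif" (len 5), cursors c1@0 c2@2 c3@4, authorship .....
After op 2 (insert('t')): buffer="tertuitf" (len 8), cursors c1@1 c2@4 c3@7, authorship 1..2..3.
After op 3 (move_left): buffer="tertuitf" (len 8), cursors c1@0 c2@3 c3@6, authorship 1..2..3.
After op 4 (delete): buffer="tetutf" (len 6), cursors c1@0 c2@2 c3@4, authorship 1.2.3.
After op 5 (move_left): buffer="tetutf" (len 6), cursors c1@0 c2@1 c3@3, authorship 1.2.3.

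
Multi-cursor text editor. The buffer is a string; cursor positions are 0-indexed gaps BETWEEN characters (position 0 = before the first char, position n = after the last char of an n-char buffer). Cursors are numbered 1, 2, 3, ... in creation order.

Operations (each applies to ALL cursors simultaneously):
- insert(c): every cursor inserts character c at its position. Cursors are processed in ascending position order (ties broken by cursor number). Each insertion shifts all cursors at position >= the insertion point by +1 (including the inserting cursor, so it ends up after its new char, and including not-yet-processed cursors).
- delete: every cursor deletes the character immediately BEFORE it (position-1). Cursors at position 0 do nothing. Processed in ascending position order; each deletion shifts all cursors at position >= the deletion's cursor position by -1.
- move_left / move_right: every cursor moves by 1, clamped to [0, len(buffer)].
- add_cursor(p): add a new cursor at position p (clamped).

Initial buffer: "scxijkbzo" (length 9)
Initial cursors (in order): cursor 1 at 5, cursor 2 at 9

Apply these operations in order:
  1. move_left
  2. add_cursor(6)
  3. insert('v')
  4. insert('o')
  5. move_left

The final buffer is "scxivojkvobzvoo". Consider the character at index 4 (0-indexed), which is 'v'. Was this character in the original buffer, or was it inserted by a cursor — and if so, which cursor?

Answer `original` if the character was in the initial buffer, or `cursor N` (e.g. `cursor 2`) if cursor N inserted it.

Answer: cursor 1

Derivation:
After op 1 (move_left): buffer="scxijkbzo" (len 9), cursors c1@4 c2@8, authorship .........
After op 2 (add_cursor(6)): buffer="scxijkbzo" (len 9), cursors c1@4 c3@6 c2@8, authorship .........
After op 3 (insert('v')): buffer="scxivjkvbzvo" (len 12), cursors c1@5 c3@8 c2@11, authorship ....1..3..2.
After op 4 (insert('o')): buffer="scxivojkvobzvoo" (len 15), cursors c1@6 c3@10 c2@14, authorship ....11..33..22.
After op 5 (move_left): buffer="scxivojkvobzvoo" (len 15), cursors c1@5 c3@9 c2@13, authorship ....11..33..22.
Authorship (.=original, N=cursor N): . . . . 1 1 . . 3 3 . . 2 2 .
Index 4: author = 1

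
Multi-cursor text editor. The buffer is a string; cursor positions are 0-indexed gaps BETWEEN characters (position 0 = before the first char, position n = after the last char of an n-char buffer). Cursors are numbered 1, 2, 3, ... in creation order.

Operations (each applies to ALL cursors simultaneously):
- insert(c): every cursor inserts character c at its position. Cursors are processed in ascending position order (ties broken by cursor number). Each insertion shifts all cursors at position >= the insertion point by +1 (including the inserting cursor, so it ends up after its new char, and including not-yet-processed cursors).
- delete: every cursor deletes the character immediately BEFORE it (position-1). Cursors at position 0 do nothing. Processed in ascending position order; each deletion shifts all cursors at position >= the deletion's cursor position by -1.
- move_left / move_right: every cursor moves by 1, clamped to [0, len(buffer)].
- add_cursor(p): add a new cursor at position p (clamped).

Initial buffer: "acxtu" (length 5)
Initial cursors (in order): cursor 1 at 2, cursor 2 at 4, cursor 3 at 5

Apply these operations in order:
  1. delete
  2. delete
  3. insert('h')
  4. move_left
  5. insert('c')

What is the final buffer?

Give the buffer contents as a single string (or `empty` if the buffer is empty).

After op 1 (delete): buffer="ax" (len 2), cursors c1@1 c2@2 c3@2, authorship ..
After op 2 (delete): buffer="" (len 0), cursors c1@0 c2@0 c3@0, authorship 
After op 3 (insert('h')): buffer="hhh" (len 3), cursors c1@3 c2@3 c3@3, authorship 123
After op 4 (move_left): buffer="hhh" (len 3), cursors c1@2 c2@2 c3@2, authorship 123
After op 5 (insert('c')): buffer="hhccch" (len 6), cursors c1@5 c2@5 c3@5, authorship 121233

Answer: hhccch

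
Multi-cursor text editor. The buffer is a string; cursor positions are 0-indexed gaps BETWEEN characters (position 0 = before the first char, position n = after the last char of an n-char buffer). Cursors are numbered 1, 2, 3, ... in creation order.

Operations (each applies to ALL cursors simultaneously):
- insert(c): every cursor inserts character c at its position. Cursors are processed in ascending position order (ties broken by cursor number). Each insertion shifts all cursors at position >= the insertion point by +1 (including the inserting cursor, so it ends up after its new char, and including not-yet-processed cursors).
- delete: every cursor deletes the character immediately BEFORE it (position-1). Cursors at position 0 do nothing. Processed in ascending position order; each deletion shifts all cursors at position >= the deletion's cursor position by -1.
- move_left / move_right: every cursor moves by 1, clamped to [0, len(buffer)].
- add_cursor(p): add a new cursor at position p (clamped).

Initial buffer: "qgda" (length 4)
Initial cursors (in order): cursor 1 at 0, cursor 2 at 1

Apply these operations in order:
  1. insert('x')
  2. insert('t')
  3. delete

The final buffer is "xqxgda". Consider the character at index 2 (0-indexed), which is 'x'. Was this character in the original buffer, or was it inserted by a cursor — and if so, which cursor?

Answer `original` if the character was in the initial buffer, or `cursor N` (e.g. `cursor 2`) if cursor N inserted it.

After op 1 (insert('x')): buffer="xqxgda" (len 6), cursors c1@1 c2@3, authorship 1.2...
After op 2 (insert('t')): buffer="xtqxtgda" (len 8), cursors c1@2 c2@5, authorship 11.22...
After op 3 (delete): buffer="xqxgda" (len 6), cursors c1@1 c2@3, authorship 1.2...
Authorship (.=original, N=cursor N): 1 . 2 . . .
Index 2: author = 2

Answer: cursor 2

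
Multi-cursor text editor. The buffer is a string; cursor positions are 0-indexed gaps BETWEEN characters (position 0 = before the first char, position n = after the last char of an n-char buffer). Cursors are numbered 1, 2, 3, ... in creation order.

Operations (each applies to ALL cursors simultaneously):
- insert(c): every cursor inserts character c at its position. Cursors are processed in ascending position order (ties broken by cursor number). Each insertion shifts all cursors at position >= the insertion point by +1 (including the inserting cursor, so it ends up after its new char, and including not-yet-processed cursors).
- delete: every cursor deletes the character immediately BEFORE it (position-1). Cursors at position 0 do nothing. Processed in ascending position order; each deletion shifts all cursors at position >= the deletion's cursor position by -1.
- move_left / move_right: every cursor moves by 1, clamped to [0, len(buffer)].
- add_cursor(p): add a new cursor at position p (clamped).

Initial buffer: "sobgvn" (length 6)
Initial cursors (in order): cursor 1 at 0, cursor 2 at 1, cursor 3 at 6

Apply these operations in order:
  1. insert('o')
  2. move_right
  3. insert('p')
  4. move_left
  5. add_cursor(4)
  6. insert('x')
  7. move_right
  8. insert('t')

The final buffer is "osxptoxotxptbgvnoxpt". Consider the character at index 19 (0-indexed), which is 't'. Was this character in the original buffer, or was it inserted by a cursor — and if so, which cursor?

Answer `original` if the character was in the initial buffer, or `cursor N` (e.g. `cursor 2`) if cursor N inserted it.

After op 1 (insert('o')): buffer="osoobgvno" (len 9), cursors c1@1 c2@3 c3@9, authorship 1.2.....3
After op 2 (move_right): buffer="osoobgvno" (len 9), cursors c1@2 c2@4 c3@9, authorship 1.2.....3
After op 3 (insert('p')): buffer="ospoopbgvnop" (len 12), cursors c1@3 c2@6 c3@12, authorship 1.12.2....33
After op 4 (move_left): buffer="ospoopbgvnop" (len 12), cursors c1@2 c2@5 c3@11, authorship 1.12.2....33
After op 5 (add_cursor(4)): buffer="ospoopbgvnop" (len 12), cursors c1@2 c4@4 c2@5 c3@11, authorship 1.12.2....33
After op 6 (insert('x')): buffer="osxpoxoxpbgvnoxp" (len 16), cursors c1@3 c4@6 c2@8 c3@15, authorship 1.1124.22....333
After op 7 (move_right): buffer="osxpoxoxpbgvnoxp" (len 16), cursors c1@4 c4@7 c2@9 c3@16, authorship 1.1124.22....333
After op 8 (insert('t')): buffer="osxptoxotxptbgvnoxpt" (len 20), cursors c1@5 c4@9 c2@12 c3@20, authorship 1.11124.4222....3333
Authorship (.=original, N=cursor N): 1 . 1 1 1 2 4 . 4 2 2 2 . . . . 3 3 3 3
Index 19: author = 3

Answer: cursor 3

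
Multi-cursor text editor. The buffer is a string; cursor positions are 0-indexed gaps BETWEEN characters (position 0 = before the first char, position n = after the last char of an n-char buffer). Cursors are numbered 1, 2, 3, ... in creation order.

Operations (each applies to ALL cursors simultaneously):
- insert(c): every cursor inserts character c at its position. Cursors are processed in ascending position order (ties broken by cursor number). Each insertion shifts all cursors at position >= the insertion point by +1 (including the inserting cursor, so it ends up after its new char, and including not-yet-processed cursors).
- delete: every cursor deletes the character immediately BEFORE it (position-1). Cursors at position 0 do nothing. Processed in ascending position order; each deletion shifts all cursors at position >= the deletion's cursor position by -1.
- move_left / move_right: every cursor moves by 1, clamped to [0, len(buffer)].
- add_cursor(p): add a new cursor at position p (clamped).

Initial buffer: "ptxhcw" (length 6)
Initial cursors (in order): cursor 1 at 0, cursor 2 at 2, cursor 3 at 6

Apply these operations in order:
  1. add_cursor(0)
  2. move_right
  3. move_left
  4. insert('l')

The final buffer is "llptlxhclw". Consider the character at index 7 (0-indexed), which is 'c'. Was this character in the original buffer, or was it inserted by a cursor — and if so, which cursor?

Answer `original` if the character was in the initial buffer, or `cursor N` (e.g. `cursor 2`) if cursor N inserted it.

After op 1 (add_cursor(0)): buffer="ptxhcw" (len 6), cursors c1@0 c4@0 c2@2 c3@6, authorship ......
After op 2 (move_right): buffer="ptxhcw" (len 6), cursors c1@1 c4@1 c2@3 c3@6, authorship ......
After op 3 (move_left): buffer="ptxhcw" (len 6), cursors c1@0 c4@0 c2@2 c3@5, authorship ......
After op 4 (insert('l')): buffer="llptlxhclw" (len 10), cursors c1@2 c4@2 c2@5 c3@9, authorship 14..2...3.
Authorship (.=original, N=cursor N): 1 4 . . 2 . . . 3 .
Index 7: author = original

Answer: original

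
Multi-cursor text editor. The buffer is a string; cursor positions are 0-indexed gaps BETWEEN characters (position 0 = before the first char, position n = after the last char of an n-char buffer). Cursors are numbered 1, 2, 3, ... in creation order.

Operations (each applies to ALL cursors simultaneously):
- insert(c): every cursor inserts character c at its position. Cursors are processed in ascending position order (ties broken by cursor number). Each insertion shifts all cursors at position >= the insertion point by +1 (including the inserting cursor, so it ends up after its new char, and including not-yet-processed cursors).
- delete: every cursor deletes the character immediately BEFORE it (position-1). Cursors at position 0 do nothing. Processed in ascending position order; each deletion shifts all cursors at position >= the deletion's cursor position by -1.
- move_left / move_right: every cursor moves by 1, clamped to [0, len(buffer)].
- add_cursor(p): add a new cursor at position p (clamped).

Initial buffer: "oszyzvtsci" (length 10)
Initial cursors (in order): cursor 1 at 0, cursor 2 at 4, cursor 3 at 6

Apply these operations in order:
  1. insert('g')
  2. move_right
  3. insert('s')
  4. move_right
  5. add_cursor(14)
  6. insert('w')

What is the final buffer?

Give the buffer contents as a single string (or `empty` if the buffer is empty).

Answer: gosswzygzsvwgtsswwci

Derivation:
After op 1 (insert('g')): buffer="goszygzvgtsci" (len 13), cursors c1@1 c2@6 c3@9, authorship 1....2..3....
After op 2 (move_right): buffer="goszygzvgtsci" (len 13), cursors c1@2 c2@7 c3@10, authorship 1....2..3....
After op 3 (insert('s')): buffer="gosszygzsvgtssci" (len 16), cursors c1@3 c2@9 c3@13, authorship 1.1...2.2.3.3...
After op 4 (move_right): buffer="gosszygzsvgtssci" (len 16), cursors c1@4 c2@10 c3@14, authorship 1.1...2.2.3.3...
After op 5 (add_cursor(14)): buffer="gosszygzsvgtssci" (len 16), cursors c1@4 c2@10 c3@14 c4@14, authorship 1.1...2.2.3.3...
After op 6 (insert('w')): buffer="gosswzygzsvwgtsswwci" (len 20), cursors c1@5 c2@12 c3@18 c4@18, authorship 1.1.1..2.2.23.3.34..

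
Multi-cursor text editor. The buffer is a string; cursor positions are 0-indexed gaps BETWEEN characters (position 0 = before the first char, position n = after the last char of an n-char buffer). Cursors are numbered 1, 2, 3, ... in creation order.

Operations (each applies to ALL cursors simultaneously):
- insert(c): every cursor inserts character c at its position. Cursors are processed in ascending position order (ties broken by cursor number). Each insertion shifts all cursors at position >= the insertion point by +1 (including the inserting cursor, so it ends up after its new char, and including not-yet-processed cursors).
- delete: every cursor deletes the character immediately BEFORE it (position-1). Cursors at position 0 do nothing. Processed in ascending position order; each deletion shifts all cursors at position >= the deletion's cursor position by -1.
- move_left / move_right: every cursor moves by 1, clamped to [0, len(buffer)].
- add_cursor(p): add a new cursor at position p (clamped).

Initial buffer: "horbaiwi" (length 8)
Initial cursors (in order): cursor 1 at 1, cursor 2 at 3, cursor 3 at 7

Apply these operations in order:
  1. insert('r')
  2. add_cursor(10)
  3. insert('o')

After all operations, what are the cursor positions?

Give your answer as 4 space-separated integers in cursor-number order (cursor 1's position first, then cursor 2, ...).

Answer: 3 7 14 14

Derivation:
After op 1 (insert('r')): buffer="hrorrbaiwri" (len 11), cursors c1@2 c2@5 c3@10, authorship .1..2....3.
After op 2 (add_cursor(10)): buffer="hrorrbaiwri" (len 11), cursors c1@2 c2@5 c3@10 c4@10, authorship .1..2....3.
After op 3 (insert('o')): buffer="hroorrobaiwrooi" (len 15), cursors c1@3 c2@7 c3@14 c4@14, authorship .11..22....334.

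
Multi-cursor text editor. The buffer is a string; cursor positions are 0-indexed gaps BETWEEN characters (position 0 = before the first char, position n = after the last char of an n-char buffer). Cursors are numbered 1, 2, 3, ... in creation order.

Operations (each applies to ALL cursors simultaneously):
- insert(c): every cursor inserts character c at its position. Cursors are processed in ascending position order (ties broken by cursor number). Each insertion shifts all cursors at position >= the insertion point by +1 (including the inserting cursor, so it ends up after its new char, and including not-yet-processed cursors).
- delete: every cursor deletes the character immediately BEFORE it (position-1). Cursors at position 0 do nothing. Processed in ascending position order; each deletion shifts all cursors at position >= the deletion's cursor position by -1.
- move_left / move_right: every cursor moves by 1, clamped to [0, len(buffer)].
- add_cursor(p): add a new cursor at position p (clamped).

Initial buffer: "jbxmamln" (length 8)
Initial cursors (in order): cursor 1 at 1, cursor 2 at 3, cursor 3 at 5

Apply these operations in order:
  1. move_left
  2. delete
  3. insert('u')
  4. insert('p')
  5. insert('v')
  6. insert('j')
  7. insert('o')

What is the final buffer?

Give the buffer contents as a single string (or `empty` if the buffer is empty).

After op 1 (move_left): buffer="jbxmamln" (len 8), cursors c1@0 c2@2 c3@4, authorship ........
After op 2 (delete): buffer="jxamln" (len 6), cursors c1@0 c2@1 c3@2, authorship ......
After op 3 (insert('u')): buffer="ujuxuamln" (len 9), cursors c1@1 c2@3 c3@5, authorship 1.2.3....
After op 4 (insert('p')): buffer="upjupxupamln" (len 12), cursors c1@2 c2@5 c3@8, authorship 11.22.33....
After op 5 (insert('v')): buffer="upvjupvxupvamln" (len 15), cursors c1@3 c2@7 c3@11, authorship 111.222.333....
After op 6 (insert('j')): buffer="upvjjupvjxupvjamln" (len 18), cursors c1@4 c2@9 c3@14, authorship 1111.2222.3333....
After op 7 (insert('o')): buffer="upvjojupvjoxupvjoamln" (len 21), cursors c1@5 c2@11 c3@17, authorship 11111.22222.33333....

Answer: upvjojupvjoxupvjoamln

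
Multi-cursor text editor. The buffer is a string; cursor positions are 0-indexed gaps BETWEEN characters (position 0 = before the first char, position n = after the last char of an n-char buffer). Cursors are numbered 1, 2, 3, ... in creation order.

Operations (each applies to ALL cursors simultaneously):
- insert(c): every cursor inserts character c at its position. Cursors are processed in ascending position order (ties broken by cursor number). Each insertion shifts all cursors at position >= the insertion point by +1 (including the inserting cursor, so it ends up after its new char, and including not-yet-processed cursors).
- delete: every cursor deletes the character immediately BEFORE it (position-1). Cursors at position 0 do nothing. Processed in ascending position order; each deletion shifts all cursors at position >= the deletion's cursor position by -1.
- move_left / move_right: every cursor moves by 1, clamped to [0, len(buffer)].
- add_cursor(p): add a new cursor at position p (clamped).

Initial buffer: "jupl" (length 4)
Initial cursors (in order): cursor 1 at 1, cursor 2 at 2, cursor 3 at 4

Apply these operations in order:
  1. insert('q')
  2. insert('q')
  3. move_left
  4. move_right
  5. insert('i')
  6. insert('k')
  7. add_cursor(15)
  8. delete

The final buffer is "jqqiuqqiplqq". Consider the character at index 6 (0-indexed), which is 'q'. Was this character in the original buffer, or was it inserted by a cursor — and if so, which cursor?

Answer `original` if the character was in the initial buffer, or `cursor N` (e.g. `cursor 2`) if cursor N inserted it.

Answer: cursor 2

Derivation:
After op 1 (insert('q')): buffer="jquqplq" (len 7), cursors c1@2 c2@4 c3@7, authorship .1.2..3
After op 2 (insert('q')): buffer="jqquqqplqq" (len 10), cursors c1@3 c2@6 c3@10, authorship .11.22..33
After op 3 (move_left): buffer="jqquqqplqq" (len 10), cursors c1@2 c2@5 c3@9, authorship .11.22..33
After op 4 (move_right): buffer="jqquqqplqq" (len 10), cursors c1@3 c2@6 c3@10, authorship .11.22..33
After op 5 (insert('i')): buffer="jqqiuqqiplqqi" (len 13), cursors c1@4 c2@8 c3@13, authorship .111.222..333
After op 6 (insert('k')): buffer="jqqikuqqikplqqik" (len 16), cursors c1@5 c2@10 c3@16, authorship .1111.2222..3333
After op 7 (add_cursor(15)): buffer="jqqikuqqikplqqik" (len 16), cursors c1@5 c2@10 c4@15 c3@16, authorship .1111.2222..3333
After op 8 (delete): buffer="jqqiuqqiplqq" (len 12), cursors c1@4 c2@8 c3@12 c4@12, authorship .111.222..33
Authorship (.=original, N=cursor N): . 1 1 1 . 2 2 2 . . 3 3
Index 6: author = 2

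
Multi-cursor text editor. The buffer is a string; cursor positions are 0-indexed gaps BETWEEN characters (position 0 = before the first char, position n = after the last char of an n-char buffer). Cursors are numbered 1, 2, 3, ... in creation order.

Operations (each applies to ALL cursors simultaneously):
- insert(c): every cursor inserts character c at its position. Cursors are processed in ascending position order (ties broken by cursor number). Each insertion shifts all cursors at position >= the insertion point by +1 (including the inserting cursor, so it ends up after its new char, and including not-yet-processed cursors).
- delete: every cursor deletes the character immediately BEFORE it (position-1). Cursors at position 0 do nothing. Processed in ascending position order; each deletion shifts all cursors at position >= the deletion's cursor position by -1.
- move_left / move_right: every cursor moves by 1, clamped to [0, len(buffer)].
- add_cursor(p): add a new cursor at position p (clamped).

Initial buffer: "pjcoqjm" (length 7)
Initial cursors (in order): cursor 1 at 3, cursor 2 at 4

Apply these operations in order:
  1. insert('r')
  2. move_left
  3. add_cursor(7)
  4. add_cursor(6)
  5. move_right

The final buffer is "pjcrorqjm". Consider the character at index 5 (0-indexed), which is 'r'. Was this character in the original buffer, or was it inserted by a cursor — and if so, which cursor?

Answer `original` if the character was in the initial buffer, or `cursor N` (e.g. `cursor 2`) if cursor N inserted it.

Answer: cursor 2

Derivation:
After op 1 (insert('r')): buffer="pjcrorqjm" (len 9), cursors c1@4 c2@6, authorship ...1.2...
After op 2 (move_left): buffer="pjcrorqjm" (len 9), cursors c1@3 c2@5, authorship ...1.2...
After op 3 (add_cursor(7)): buffer="pjcrorqjm" (len 9), cursors c1@3 c2@5 c3@7, authorship ...1.2...
After op 4 (add_cursor(6)): buffer="pjcrorqjm" (len 9), cursors c1@3 c2@5 c4@6 c3@7, authorship ...1.2...
After op 5 (move_right): buffer="pjcrorqjm" (len 9), cursors c1@4 c2@6 c4@7 c3@8, authorship ...1.2...
Authorship (.=original, N=cursor N): . . . 1 . 2 . . .
Index 5: author = 2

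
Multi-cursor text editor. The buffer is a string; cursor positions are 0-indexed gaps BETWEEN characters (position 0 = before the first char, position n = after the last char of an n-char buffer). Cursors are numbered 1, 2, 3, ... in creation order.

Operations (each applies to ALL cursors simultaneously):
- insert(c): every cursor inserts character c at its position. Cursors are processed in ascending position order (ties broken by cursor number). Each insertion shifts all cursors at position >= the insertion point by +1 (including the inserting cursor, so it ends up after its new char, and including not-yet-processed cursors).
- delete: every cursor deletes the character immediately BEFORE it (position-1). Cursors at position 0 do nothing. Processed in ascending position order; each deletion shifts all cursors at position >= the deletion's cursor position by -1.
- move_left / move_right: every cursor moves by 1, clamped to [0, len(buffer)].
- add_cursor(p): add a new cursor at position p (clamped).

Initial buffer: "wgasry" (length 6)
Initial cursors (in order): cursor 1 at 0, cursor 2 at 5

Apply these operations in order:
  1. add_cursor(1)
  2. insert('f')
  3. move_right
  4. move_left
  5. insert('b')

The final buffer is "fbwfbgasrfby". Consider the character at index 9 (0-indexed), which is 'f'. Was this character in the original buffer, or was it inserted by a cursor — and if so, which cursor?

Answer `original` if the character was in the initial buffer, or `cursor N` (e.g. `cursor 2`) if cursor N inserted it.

After op 1 (add_cursor(1)): buffer="wgasry" (len 6), cursors c1@0 c3@1 c2@5, authorship ......
After op 2 (insert('f')): buffer="fwfgasrfy" (len 9), cursors c1@1 c3@3 c2@8, authorship 1.3....2.
After op 3 (move_right): buffer="fwfgasrfy" (len 9), cursors c1@2 c3@4 c2@9, authorship 1.3....2.
After op 4 (move_left): buffer="fwfgasrfy" (len 9), cursors c1@1 c3@3 c2@8, authorship 1.3....2.
After op 5 (insert('b')): buffer="fbwfbgasrfby" (len 12), cursors c1@2 c3@5 c2@11, authorship 11.33....22.
Authorship (.=original, N=cursor N): 1 1 . 3 3 . . . . 2 2 .
Index 9: author = 2

Answer: cursor 2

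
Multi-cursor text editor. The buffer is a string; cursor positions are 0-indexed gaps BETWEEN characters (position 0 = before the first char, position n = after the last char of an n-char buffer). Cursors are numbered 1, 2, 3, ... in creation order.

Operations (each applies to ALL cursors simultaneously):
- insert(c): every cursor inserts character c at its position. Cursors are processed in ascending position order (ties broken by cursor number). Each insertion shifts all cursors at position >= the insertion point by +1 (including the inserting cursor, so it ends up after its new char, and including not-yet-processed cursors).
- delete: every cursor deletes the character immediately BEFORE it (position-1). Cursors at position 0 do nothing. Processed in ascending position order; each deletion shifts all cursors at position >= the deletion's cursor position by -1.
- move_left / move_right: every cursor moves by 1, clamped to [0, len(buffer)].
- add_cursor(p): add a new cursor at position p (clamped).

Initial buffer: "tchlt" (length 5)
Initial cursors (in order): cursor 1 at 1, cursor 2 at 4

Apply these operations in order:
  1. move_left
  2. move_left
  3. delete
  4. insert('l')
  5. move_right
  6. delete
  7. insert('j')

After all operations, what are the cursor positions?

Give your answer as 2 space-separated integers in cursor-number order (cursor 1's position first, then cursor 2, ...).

Answer: 2 4

Derivation:
After op 1 (move_left): buffer="tchlt" (len 5), cursors c1@0 c2@3, authorship .....
After op 2 (move_left): buffer="tchlt" (len 5), cursors c1@0 c2@2, authorship .....
After op 3 (delete): buffer="thlt" (len 4), cursors c1@0 c2@1, authorship ....
After op 4 (insert('l')): buffer="ltlhlt" (len 6), cursors c1@1 c2@3, authorship 1.2...
After op 5 (move_right): buffer="ltlhlt" (len 6), cursors c1@2 c2@4, authorship 1.2...
After op 6 (delete): buffer="lllt" (len 4), cursors c1@1 c2@2, authorship 12..
After op 7 (insert('j')): buffer="ljljlt" (len 6), cursors c1@2 c2@4, authorship 1122..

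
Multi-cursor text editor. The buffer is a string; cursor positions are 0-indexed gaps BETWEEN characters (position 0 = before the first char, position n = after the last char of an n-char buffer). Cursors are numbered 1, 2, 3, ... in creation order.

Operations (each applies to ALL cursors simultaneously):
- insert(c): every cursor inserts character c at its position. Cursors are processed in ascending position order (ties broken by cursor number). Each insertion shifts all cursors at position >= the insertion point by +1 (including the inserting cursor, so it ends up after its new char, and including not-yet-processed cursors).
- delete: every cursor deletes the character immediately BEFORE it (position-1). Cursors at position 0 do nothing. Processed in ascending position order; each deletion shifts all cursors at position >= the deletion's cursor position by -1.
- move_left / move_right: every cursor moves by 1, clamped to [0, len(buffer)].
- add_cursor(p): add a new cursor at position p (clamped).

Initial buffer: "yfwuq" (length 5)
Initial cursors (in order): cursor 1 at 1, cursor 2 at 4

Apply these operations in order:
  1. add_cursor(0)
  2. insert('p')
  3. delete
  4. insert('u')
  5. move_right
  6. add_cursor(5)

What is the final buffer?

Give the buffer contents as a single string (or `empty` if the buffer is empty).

Answer: uyufwuuq

Derivation:
After op 1 (add_cursor(0)): buffer="yfwuq" (len 5), cursors c3@0 c1@1 c2@4, authorship .....
After op 2 (insert('p')): buffer="pypfwupq" (len 8), cursors c3@1 c1@3 c2@7, authorship 3.1...2.
After op 3 (delete): buffer="yfwuq" (len 5), cursors c3@0 c1@1 c2@4, authorship .....
After op 4 (insert('u')): buffer="uyufwuuq" (len 8), cursors c3@1 c1@3 c2@7, authorship 3.1...2.
After op 5 (move_right): buffer="uyufwuuq" (len 8), cursors c3@2 c1@4 c2@8, authorship 3.1...2.
After op 6 (add_cursor(5)): buffer="uyufwuuq" (len 8), cursors c3@2 c1@4 c4@5 c2@8, authorship 3.1...2.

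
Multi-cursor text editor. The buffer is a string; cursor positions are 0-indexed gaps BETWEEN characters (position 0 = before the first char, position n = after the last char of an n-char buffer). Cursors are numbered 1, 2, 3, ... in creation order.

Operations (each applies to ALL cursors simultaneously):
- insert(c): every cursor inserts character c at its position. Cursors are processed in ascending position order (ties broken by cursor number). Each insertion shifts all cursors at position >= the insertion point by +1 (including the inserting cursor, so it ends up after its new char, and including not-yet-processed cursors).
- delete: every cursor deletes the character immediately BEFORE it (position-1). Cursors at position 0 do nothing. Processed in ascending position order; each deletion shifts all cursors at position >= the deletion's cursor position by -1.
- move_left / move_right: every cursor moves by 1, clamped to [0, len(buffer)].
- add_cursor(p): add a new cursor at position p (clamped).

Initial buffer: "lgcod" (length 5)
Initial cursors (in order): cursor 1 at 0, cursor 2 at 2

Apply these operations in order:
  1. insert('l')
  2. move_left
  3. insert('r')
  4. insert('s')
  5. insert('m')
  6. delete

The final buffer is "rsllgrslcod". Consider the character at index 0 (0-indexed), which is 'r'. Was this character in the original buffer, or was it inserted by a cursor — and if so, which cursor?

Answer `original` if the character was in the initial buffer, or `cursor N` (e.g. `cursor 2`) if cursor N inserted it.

After op 1 (insert('l')): buffer="llglcod" (len 7), cursors c1@1 c2@4, authorship 1..2...
After op 2 (move_left): buffer="llglcod" (len 7), cursors c1@0 c2@3, authorship 1..2...
After op 3 (insert('r')): buffer="rllgrlcod" (len 9), cursors c1@1 c2@5, authorship 11..22...
After op 4 (insert('s')): buffer="rsllgrslcod" (len 11), cursors c1@2 c2@7, authorship 111..222...
After op 5 (insert('m')): buffer="rsmllgrsmlcod" (len 13), cursors c1@3 c2@9, authorship 1111..2222...
After op 6 (delete): buffer="rsllgrslcod" (len 11), cursors c1@2 c2@7, authorship 111..222...
Authorship (.=original, N=cursor N): 1 1 1 . . 2 2 2 . . .
Index 0: author = 1

Answer: cursor 1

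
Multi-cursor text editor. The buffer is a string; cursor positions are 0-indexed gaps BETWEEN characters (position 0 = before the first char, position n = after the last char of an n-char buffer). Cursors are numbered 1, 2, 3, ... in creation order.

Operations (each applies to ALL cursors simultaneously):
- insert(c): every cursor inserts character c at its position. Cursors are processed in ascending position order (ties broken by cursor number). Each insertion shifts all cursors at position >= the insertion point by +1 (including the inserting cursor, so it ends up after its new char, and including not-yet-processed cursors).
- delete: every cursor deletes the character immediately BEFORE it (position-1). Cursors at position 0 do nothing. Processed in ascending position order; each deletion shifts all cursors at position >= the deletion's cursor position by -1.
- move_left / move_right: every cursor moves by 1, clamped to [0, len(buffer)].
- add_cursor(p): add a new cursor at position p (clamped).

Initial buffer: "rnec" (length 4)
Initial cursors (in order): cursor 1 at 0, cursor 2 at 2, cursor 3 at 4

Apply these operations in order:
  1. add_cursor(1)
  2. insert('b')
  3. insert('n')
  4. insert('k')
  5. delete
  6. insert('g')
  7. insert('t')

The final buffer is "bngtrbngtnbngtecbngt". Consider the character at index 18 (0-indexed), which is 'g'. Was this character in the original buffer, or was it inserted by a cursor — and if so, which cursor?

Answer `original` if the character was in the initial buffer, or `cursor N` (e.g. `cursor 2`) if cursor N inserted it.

After op 1 (add_cursor(1)): buffer="rnec" (len 4), cursors c1@0 c4@1 c2@2 c3@4, authorship ....
After op 2 (insert('b')): buffer="brbnbecb" (len 8), cursors c1@1 c4@3 c2@5 c3@8, authorship 1.4.2..3
After op 3 (insert('n')): buffer="bnrbnnbnecbn" (len 12), cursors c1@2 c4@5 c2@8 c3@12, authorship 11.44.22..33
After op 4 (insert('k')): buffer="bnkrbnknbnkecbnk" (len 16), cursors c1@3 c4@7 c2@11 c3@16, authorship 111.444.222..333
After op 5 (delete): buffer="bnrbnnbnecbn" (len 12), cursors c1@2 c4@5 c2@8 c3@12, authorship 11.44.22..33
After op 6 (insert('g')): buffer="bngrbngnbngecbng" (len 16), cursors c1@3 c4@7 c2@11 c3@16, authorship 111.444.222..333
After op 7 (insert('t')): buffer="bngtrbngtnbngtecbngt" (len 20), cursors c1@4 c4@9 c2@14 c3@20, authorship 1111.4444.2222..3333
Authorship (.=original, N=cursor N): 1 1 1 1 . 4 4 4 4 . 2 2 2 2 . . 3 3 3 3
Index 18: author = 3

Answer: cursor 3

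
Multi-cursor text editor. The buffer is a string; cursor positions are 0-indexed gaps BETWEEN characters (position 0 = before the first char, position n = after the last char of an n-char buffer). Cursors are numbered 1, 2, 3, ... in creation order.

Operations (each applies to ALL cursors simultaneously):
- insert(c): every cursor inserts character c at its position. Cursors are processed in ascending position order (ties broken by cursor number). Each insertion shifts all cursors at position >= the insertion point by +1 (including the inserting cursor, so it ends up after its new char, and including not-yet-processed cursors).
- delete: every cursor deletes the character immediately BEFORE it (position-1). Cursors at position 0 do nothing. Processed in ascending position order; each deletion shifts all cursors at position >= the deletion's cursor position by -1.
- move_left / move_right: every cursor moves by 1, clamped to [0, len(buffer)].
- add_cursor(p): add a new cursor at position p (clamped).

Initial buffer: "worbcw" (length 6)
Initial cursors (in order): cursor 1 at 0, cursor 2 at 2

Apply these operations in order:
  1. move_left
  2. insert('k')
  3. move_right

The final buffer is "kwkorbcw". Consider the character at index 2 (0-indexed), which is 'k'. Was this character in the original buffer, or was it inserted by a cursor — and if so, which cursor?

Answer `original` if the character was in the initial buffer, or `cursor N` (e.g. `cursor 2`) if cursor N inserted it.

Answer: cursor 2

Derivation:
After op 1 (move_left): buffer="worbcw" (len 6), cursors c1@0 c2@1, authorship ......
After op 2 (insert('k')): buffer="kwkorbcw" (len 8), cursors c1@1 c2@3, authorship 1.2.....
After op 3 (move_right): buffer="kwkorbcw" (len 8), cursors c1@2 c2@4, authorship 1.2.....
Authorship (.=original, N=cursor N): 1 . 2 . . . . .
Index 2: author = 2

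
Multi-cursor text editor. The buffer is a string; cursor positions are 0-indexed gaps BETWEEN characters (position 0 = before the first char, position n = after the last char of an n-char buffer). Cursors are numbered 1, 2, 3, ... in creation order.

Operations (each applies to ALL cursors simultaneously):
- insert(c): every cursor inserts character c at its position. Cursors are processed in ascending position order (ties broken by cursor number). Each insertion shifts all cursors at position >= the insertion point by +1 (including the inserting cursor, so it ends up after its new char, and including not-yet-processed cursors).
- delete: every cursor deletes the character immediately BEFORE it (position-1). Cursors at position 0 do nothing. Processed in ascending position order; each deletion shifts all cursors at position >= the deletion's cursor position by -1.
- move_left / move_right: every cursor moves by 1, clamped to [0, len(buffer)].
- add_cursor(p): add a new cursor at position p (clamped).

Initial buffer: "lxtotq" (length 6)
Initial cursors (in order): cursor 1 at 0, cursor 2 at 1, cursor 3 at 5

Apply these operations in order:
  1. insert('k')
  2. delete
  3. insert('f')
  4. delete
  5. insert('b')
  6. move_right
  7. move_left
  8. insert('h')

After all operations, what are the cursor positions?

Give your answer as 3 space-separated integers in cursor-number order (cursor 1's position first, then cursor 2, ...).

After op 1 (insert('k')): buffer="klkxtotkq" (len 9), cursors c1@1 c2@3 c3@8, authorship 1.2....3.
After op 2 (delete): buffer="lxtotq" (len 6), cursors c1@0 c2@1 c3@5, authorship ......
After op 3 (insert('f')): buffer="flfxtotfq" (len 9), cursors c1@1 c2@3 c3@8, authorship 1.2....3.
After op 4 (delete): buffer="lxtotq" (len 6), cursors c1@0 c2@1 c3@5, authorship ......
After op 5 (insert('b')): buffer="blbxtotbq" (len 9), cursors c1@1 c2@3 c3@8, authorship 1.2....3.
After op 6 (move_right): buffer="blbxtotbq" (len 9), cursors c1@2 c2@4 c3@9, authorship 1.2....3.
After op 7 (move_left): buffer="blbxtotbq" (len 9), cursors c1@1 c2@3 c3@8, authorship 1.2....3.
After op 8 (insert('h')): buffer="bhlbhxtotbhq" (len 12), cursors c1@2 c2@5 c3@11, authorship 11.22....33.

Answer: 2 5 11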